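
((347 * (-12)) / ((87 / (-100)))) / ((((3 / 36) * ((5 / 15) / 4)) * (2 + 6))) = 2498400 / 29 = 86151.72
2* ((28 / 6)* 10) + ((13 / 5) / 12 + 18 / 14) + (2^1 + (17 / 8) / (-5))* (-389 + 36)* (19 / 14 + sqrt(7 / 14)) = -369433 / 560-22239* sqrt(2) / 80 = -1052.84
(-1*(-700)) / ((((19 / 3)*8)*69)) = 175 / 874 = 0.20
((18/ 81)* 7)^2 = 196/ 81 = 2.42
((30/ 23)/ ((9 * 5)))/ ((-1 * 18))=-1/ 621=-0.00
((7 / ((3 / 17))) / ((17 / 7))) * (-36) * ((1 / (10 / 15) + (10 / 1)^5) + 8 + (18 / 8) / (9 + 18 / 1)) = -58805635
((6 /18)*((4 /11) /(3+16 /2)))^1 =4 /363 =0.01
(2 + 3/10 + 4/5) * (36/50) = 279/125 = 2.23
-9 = -9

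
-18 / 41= -0.44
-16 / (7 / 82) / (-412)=0.45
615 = 615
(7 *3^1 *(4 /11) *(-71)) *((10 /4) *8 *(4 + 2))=-715680 /11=-65061.82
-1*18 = -18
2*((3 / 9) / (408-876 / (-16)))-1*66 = -366490 / 5553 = -66.00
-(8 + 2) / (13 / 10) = -100 / 13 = -7.69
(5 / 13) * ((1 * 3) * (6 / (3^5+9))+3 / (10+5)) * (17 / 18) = 0.10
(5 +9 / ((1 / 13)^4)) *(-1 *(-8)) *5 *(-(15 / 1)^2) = -2313486000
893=893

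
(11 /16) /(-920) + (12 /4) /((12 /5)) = 18389 /14720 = 1.25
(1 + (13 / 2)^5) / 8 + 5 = 372605 / 256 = 1455.49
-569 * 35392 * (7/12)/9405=-35241584/28215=-1249.04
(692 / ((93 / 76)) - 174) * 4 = 145640 / 93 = 1566.02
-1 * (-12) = 12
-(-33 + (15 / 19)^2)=11688 / 361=32.38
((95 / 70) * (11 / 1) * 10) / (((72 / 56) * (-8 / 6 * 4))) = -1045 / 48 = -21.77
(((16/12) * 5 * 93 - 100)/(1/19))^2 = 97614400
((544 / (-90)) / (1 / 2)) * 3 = -544 / 15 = -36.27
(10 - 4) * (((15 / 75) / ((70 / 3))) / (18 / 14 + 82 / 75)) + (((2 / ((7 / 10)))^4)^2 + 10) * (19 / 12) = 7047.03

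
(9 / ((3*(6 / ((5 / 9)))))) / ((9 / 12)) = 10 / 27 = 0.37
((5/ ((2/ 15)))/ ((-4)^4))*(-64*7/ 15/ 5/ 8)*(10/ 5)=-0.22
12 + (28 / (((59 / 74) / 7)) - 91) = 166.83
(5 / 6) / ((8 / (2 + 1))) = 5 / 16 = 0.31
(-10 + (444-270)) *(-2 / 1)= -328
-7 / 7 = -1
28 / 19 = 1.47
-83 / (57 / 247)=-1079 / 3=-359.67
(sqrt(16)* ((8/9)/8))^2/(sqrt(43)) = 16* sqrt(43)/3483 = 0.03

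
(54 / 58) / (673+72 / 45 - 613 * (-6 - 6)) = 135 / 1164437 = 0.00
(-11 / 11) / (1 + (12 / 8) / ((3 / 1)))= -2 / 3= -0.67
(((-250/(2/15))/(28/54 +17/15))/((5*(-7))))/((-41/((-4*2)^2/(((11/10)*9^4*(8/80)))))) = -4000000/57024891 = -0.07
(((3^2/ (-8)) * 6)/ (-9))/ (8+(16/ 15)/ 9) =405/ 4384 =0.09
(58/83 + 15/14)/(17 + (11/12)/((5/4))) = 30855/309092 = 0.10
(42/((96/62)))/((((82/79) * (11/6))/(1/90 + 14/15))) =291431/21648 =13.46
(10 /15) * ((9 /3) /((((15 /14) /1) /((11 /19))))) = 308 /285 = 1.08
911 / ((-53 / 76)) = -69236 / 53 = -1306.34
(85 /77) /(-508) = -85 /39116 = -0.00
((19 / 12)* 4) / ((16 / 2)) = 0.79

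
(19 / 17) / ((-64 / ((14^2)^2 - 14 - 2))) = -670.59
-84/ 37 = -2.27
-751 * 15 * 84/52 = -236565/13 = -18197.31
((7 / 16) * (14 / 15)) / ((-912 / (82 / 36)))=-2009 / 1969920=-0.00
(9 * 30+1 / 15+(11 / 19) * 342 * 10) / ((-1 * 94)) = -33751 / 1410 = -23.94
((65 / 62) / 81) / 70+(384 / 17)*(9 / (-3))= -80994595 / 1195236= -67.76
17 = 17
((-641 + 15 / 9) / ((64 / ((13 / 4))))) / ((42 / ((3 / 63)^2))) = -1781 / 1016064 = -0.00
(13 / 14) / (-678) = -13 / 9492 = -0.00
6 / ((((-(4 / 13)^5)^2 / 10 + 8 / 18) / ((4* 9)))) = 334996135193070 / 689293638893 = 486.00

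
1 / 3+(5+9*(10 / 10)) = 43 / 3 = 14.33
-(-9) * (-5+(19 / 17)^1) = -594 / 17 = -34.94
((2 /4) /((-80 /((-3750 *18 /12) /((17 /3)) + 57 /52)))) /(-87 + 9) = -292177 /3677440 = -0.08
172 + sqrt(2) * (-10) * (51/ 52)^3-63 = 109-663255 * sqrt(2)/ 70304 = 95.66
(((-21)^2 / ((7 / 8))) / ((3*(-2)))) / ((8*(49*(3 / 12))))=-6 / 7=-0.86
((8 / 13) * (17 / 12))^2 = 1156 / 1521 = 0.76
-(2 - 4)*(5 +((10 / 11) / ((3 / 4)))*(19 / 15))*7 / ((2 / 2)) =9058 / 99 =91.49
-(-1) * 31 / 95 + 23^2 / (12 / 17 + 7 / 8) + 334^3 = 152207259109 / 4085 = 37260038.95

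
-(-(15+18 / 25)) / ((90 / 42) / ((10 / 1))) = 1834 / 25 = 73.36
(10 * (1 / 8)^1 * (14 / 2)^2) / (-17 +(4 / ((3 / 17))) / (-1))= -1.54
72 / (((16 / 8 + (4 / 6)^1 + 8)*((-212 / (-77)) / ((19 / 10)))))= 39501 / 8480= 4.66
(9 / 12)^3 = 27 / 64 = 0.42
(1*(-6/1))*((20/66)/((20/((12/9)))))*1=-4/33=-0.12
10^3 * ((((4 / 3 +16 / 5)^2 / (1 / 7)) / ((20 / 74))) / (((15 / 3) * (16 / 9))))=299404 / 5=59880.80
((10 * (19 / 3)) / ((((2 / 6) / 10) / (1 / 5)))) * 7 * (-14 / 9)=-37240 / 9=-4137.78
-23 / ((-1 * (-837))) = -23 / 837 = -0.03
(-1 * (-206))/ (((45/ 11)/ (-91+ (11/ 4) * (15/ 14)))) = -5586823/ 1260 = -4433.99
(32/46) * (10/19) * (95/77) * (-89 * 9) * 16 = -10252800/1771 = -5789.27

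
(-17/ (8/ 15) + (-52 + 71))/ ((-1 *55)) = 103/ 440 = 0.23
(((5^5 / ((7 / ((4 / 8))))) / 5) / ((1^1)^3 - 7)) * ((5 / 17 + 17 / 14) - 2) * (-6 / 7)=-73125 / 23324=-3.14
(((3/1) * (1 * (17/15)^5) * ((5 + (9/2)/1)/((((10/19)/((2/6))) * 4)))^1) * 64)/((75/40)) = 16402188064/56953125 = 287.99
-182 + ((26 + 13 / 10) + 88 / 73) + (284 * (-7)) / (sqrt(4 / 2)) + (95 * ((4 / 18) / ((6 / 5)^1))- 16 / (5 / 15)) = -994 * sqrt(2)- 3624707 / 19710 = -1589.63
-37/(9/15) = -185/3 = -61.67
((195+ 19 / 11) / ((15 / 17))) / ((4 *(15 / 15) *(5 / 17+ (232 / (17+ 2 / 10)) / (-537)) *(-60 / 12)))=-1203418253 / 29038625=-41.44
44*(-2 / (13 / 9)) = -792 / 13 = -60.92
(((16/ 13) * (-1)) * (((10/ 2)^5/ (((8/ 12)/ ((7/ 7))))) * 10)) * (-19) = 14250000/ 13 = 1096153.85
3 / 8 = 0.38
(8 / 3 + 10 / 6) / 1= 13 / 3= 4.33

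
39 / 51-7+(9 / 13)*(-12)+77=62.46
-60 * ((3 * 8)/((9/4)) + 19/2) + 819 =-391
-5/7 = -0.71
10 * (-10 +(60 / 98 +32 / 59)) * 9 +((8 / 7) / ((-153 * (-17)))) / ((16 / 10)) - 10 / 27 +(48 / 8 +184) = -13680687365 / 22558473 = -606.45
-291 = -291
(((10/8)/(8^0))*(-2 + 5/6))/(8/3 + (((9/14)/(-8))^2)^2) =-688414720/1258835171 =-0.55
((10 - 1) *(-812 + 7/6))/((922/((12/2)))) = -43785/922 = -47.49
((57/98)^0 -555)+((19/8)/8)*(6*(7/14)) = -35399/64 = -553.11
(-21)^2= 441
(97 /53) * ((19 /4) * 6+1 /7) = 38897 /742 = 52.42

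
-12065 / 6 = -2010.83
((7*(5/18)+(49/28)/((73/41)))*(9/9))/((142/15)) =38465/124392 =0.31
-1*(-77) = 77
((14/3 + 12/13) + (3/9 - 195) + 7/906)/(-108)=2226857/1272024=1.75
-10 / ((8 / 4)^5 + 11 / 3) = -30 / 107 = -0.28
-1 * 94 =-94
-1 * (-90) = 90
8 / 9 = 0.89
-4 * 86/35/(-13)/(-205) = -344/93275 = -0.00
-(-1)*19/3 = 19/3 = 6.33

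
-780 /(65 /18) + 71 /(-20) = -4391 /20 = -219.55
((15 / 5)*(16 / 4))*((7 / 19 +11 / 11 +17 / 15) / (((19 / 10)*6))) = 2852 / 1083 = 2.63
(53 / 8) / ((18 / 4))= 53 / 36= 1.47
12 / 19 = 0.63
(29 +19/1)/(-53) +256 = 13520/53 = 255.09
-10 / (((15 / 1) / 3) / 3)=-6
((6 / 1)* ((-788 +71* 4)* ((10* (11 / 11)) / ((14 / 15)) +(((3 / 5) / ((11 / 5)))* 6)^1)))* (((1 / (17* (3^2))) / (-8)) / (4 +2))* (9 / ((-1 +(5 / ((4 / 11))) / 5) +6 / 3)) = 11412 / 935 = 12.21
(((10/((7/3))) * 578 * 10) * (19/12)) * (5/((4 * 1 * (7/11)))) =7550125/98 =77042.09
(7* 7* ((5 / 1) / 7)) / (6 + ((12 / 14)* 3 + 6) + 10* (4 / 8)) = 245 / 137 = 1.79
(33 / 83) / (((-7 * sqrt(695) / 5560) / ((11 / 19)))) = -2904 * sqrt(695) / 11039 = -6.94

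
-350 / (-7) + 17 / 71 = 3567 / 71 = 50.24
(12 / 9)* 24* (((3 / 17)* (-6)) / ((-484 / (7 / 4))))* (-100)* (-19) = 478800 / 2057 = 232.77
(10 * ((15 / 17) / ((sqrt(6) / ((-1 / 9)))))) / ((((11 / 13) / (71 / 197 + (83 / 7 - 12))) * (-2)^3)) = 8125 * sqrt(6) / 1547238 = 0.01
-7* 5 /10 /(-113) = 0.03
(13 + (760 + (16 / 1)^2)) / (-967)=-1029 / 967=-1.06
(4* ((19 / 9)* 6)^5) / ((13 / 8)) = 2535525376 / 3159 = 802635.45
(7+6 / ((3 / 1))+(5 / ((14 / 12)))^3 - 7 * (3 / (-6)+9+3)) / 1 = 4951 / 686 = 7.22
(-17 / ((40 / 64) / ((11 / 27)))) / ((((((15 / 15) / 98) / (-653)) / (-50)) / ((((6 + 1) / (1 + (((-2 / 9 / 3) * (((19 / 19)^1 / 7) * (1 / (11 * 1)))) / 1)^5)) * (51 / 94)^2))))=-6268417781213901926257916040 / 85796221650546804703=-73061699.70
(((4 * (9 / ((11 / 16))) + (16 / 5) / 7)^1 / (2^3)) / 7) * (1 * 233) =219.77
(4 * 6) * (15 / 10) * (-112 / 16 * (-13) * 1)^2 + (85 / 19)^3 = 2045391769 / 6859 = 298205.54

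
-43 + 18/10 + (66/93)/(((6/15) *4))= -25269/620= -40.76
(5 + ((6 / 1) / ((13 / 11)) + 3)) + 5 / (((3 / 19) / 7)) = 9155 / 39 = 234.74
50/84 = 25/42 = 0.60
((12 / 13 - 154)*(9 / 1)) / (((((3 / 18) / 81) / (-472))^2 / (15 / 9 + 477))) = -451112962834298880 / 13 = -34700997141099913.85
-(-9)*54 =486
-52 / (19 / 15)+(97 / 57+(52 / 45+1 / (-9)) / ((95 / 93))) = -18206 / 475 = -38.33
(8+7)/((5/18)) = 54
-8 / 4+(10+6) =14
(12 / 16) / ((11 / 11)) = 3 / 4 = 0.75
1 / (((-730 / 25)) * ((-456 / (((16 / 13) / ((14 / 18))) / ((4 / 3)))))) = 0.00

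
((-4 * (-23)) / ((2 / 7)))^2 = 103684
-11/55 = -1/5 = -0.20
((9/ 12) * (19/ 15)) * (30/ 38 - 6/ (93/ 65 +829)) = 40113/ 53978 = 0.74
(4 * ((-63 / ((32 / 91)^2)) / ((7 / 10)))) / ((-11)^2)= -372645 / 15488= -24.06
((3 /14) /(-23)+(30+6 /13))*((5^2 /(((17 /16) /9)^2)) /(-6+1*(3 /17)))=-3671222400 /391391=-9379.94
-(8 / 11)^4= -4096 / 14641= -0.28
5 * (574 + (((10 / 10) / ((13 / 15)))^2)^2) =82223195 / 28561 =2878.86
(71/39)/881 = 71/34359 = 0.00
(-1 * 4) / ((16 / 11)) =-11 / 4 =-2.75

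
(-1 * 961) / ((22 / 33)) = -2883 / 2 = -1441.50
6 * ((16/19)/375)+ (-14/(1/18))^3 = -16003007.99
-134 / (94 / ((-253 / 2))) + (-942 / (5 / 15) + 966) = -1679.67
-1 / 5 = -0.20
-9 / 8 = -1.12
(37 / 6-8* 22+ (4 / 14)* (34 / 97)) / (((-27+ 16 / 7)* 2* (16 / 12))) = 2.58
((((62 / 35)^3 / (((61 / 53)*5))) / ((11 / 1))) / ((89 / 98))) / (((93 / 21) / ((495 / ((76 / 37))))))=67842756 / 12893875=5.26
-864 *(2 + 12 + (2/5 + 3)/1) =-75168/5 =-15033.60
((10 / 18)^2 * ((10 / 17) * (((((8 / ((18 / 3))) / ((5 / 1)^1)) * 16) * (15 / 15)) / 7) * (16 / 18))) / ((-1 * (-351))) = 0.00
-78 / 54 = -13 / 9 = -1.44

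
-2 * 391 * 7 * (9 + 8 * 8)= -399602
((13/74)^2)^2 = 28561/29986576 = 0.00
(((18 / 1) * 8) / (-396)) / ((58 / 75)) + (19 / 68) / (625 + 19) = -6562739 / 13969648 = -0.47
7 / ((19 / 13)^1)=91 / 19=4.79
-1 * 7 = -7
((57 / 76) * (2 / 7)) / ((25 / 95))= 57 / 70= 0.81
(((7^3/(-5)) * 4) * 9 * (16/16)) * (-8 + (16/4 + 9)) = -12348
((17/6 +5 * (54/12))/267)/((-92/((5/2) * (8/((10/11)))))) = -418/18423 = -0.02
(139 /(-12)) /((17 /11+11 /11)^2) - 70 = -675379 /9408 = -71.79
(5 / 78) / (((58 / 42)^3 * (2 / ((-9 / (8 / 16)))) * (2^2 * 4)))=-138915 / 10145824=-0.01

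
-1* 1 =-1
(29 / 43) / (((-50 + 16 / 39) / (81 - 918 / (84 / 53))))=7888725 / 1164268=6.78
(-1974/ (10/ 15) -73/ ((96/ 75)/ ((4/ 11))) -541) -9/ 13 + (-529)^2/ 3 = 89756.90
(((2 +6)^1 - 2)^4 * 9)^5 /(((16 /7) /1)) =94452968630684418048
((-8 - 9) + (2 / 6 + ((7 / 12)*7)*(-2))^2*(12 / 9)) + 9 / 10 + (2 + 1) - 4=17473 / 270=64.71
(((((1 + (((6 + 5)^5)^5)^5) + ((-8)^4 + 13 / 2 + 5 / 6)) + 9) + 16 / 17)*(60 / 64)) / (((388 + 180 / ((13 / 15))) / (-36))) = -445463050705450721714650716732470483930076064996715269920110248912656710226330530424646718018696226636072169455855511034807814047197965 / 526592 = -845935849206692698929438200000000000000000000000000000000000000000000000000000000000000000000000000000000000000000000000000000000.00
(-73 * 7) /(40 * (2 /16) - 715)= 511 /710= 0.72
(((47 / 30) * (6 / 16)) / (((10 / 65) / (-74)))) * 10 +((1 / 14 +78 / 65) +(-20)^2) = -678889 / 280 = -2424.60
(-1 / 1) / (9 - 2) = -1 / 7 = -0.14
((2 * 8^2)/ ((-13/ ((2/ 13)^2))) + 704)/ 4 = 386544/ 2197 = 175.94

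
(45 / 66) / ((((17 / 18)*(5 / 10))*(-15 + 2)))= -270 / 2431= -0.11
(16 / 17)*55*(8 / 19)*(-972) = -6842880 / 323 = -21185.39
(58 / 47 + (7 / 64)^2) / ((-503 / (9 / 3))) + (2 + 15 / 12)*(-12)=-3777227517 / 96833536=-39.01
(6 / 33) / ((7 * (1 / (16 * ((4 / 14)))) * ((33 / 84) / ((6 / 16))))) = 96 / 847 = 0.11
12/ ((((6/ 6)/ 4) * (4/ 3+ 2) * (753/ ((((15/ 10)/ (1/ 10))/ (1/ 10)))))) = 720/ 251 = 2.87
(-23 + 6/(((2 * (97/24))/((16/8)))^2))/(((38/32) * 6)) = -1703608/536313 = -3.18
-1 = -1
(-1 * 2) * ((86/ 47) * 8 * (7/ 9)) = -22.77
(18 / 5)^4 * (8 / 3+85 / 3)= 3254256 / 625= 5206.81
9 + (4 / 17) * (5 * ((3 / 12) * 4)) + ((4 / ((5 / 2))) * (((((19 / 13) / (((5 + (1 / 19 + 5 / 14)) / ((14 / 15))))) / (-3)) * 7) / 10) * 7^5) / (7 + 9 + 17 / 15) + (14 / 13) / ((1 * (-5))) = -82.38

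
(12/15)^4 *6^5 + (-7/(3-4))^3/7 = 2021281/625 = 3234.05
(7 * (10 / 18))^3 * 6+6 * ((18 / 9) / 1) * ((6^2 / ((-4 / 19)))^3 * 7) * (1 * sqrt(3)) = 85750 / 243- 420017724 * sqrt(3) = -727491685.17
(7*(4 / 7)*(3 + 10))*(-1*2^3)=-416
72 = 72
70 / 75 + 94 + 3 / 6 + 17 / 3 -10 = 911 / 10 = 91.10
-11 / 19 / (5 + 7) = -11 / 228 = -0.05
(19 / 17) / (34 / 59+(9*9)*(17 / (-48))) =-17936 / 451129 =-0.04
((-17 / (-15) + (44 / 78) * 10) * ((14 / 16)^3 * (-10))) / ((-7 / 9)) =194187 / 3328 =58.35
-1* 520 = -520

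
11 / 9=1.22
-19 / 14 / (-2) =19 / 28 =0.68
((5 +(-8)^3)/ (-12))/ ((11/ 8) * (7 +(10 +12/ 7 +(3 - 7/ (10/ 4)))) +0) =5915/ 3641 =1.62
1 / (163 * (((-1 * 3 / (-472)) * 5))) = 472 / 2445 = 0.19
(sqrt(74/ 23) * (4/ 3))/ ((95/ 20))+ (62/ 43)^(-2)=1849/ 3844+ 16 * sqrt(1702)/ 1311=0.98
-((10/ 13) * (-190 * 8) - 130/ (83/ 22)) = 1298780/ 1079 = 1203.69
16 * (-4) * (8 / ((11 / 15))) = -7680 / 11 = -698.18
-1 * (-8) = 8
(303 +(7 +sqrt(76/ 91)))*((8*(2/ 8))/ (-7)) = -620/ 7-4*sqrt(1729)/ 637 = -88.83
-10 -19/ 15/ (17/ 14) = -2816/ 255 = -11.04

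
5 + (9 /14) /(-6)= 137 /28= 4.89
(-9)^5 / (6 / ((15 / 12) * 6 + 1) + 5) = -1003833 / 97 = -10348.79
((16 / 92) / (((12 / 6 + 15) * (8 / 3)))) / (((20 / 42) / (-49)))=-3087 / 7820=-0.39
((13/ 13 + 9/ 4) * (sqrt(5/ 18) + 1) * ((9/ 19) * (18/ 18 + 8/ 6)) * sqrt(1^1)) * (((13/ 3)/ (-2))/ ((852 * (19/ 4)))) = -1183/ 615144 - 1183 * sqrt(10)/ 3690864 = -0.00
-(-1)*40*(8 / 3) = 320 / 3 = 106.67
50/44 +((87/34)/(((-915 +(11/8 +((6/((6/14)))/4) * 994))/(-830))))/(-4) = 1.34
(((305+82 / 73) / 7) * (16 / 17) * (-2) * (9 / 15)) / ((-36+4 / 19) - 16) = 1698372 / 1780835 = 0.95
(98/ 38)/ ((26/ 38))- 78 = -965/ 13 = -74.23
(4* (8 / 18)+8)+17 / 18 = 193 / 18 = 10.72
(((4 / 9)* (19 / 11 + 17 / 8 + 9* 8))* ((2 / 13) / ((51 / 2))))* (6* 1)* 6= 17800 / 2431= 7.32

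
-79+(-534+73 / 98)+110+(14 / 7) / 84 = -73828 / 147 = -502.23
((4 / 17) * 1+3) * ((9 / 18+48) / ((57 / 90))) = 80025 / 323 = 247.76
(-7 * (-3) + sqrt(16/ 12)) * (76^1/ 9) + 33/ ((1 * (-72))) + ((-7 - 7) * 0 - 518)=-2729/ 8 + 152 * sqrt(3)/ 27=-331.37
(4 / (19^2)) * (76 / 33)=16 / 627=0.03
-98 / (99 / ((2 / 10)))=-98 / 495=-0.20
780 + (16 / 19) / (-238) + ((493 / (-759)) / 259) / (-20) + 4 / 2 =993067835279 / 1269913260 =782.00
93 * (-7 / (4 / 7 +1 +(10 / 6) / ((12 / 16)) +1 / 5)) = -205065 / 1258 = -163.01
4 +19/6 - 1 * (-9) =97/6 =16.17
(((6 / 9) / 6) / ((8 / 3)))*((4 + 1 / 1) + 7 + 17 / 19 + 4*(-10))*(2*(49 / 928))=-25235 / 211584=-0.12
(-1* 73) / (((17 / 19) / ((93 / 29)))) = -128991 / 493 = -261.65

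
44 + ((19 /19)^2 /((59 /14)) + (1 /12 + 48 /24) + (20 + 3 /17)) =800359 /12036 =66.50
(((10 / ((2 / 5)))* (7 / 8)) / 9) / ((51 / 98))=8575 / 1836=4.67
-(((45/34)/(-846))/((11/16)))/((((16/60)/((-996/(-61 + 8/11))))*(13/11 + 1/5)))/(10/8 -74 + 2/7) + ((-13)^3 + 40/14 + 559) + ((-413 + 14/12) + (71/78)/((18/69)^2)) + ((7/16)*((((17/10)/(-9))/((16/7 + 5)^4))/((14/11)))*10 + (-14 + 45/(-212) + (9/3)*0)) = -2050999843302919527521/1001555542458473184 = -2047.81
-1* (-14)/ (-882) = -1/ 63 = -0.02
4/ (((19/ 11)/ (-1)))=-44/ 19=-2.32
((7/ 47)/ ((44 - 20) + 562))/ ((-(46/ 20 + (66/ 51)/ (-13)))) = -7735/ 66968373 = -0.00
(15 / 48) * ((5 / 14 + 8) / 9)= 65 / 224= 0.29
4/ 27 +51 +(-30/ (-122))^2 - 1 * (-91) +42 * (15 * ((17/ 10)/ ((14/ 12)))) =106515979/ 100467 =1060.21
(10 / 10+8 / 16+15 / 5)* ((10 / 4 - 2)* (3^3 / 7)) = 243 / 28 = 8.68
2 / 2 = 1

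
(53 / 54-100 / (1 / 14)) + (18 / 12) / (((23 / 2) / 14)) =-1735313 / 1242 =-1397.19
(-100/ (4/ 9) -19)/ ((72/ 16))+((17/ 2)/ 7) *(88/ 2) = -50/ 63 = -0.79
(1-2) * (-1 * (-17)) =-17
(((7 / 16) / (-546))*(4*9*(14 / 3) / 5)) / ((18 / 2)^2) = -0.00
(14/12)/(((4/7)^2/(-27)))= -3087/32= -96.47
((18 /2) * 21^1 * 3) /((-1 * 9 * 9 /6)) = -42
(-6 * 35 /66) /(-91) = 5 /143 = 0.03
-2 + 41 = 39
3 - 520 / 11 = -487 / 11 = -44.27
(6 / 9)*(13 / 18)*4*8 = 416 / 27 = 15.41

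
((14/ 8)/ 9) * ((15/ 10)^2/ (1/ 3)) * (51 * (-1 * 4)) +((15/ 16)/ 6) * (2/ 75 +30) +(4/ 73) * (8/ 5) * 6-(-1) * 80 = -1598983/ 8760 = -182.53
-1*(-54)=54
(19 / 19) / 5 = 1 / 5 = 0.20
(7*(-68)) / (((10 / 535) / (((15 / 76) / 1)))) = -190995 / 38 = -5026.18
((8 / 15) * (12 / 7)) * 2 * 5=64 / 7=9.14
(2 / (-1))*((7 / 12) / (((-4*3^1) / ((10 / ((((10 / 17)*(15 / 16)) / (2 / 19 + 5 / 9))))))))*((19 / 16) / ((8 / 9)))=1.56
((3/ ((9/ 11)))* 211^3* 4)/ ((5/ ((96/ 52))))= 3306663712/ 65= 50871749.42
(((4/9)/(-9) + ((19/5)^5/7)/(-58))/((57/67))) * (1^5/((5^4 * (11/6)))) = -13777814273/6712083984375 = -0.00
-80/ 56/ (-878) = 5/ 3073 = 0.00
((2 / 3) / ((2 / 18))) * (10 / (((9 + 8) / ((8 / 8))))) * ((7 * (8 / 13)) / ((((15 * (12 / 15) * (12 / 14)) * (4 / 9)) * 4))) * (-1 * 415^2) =-143196.13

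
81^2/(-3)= -2187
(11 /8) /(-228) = -11 /1824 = -0.01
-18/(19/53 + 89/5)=-0.99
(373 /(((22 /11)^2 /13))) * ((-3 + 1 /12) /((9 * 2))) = -169715 /864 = -196.43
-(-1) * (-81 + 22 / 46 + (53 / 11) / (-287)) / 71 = -5847983 / 5155381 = -1.13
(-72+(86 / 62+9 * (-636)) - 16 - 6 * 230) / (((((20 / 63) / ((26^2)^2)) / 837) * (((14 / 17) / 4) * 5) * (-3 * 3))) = 23377802500728 / 25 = 935112100029.12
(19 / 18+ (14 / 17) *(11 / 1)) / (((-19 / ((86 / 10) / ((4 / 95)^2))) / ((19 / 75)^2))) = -165.73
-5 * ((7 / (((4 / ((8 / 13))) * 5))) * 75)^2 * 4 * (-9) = 7938000 / 169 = 46970.41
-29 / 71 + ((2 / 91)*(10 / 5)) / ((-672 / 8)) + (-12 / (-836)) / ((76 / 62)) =-428083247 / 1077578502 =-0.40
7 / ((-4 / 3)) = -21 / 4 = -5.25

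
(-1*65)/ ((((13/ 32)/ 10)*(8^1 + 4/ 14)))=-5600/ 29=-193.10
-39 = -39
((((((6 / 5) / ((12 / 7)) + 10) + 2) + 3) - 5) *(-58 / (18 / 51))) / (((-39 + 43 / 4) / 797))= 84085094 / 1695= 49607.73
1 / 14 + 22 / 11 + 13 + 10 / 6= 703 / 42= 16.74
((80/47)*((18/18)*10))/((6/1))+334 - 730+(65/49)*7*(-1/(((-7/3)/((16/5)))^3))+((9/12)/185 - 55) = -424.21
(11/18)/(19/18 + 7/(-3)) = -11/23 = -0.48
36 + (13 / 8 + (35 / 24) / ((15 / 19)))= 1421 / 36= 39.47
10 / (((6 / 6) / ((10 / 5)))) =20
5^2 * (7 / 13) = 175 / 13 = 13.46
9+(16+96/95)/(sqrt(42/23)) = 9+808*sqrt(966)/1995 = 21.59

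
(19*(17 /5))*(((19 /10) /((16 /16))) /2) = 6137 /100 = 61.37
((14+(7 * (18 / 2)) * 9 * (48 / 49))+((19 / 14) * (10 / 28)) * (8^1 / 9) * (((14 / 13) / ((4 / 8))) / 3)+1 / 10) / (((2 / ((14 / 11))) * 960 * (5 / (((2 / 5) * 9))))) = 14000917 / 51480000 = 0.27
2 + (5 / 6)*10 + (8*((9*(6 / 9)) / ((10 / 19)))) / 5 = 28.57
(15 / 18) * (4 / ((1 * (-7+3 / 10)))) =-100 / 201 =-0.50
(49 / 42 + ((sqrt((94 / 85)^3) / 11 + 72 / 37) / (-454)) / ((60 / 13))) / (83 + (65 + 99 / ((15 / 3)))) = 0.01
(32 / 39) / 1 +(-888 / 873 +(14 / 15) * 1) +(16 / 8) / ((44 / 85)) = 1914323 / 416130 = 4.60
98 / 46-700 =-697.87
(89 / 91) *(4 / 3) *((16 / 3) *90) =56960 / 91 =625.93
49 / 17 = 2.88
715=715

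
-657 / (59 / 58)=-38106 / 59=-645.86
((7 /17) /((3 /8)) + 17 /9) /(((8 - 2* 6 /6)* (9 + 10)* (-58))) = -457 /1011636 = -0.00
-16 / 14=-8 / 7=-1.14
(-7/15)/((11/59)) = -2.50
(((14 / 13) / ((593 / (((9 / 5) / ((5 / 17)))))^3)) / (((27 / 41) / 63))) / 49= 0.00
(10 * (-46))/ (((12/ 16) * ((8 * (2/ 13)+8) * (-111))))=0.60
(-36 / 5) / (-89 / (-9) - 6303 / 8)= 2592 / 280075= 0.01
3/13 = 0.23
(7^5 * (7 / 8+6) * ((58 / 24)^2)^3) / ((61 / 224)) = 3848920289078095 / 45536256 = 84524302.77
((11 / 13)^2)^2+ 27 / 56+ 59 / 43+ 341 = 23615017201 / 68774888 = 343.37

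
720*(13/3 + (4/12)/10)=3144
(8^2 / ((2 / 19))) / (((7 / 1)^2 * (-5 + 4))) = -608 / 49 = -12.41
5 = 5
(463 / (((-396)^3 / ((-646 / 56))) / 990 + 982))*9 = 6729705 / 10367626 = 0.65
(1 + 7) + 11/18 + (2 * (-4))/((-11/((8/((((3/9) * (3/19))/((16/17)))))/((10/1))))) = 19.02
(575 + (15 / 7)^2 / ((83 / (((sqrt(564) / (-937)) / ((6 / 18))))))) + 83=658 - 1350 * sqrt(141) / 3810779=658.00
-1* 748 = -748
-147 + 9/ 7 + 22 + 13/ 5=-4239/ 35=-121.11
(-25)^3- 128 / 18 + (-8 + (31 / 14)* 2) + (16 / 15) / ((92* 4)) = -113280499 / 7245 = -15635.68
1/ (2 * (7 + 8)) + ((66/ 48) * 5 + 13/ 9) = 3007/ 360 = 8.35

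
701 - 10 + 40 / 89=61539 / 89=691.45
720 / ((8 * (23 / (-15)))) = -1350 / 23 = -58.70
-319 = -319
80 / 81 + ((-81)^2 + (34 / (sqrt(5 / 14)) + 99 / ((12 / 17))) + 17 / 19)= 34 * sqrt(70) / 5 + 41264483 / 6156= 6760.03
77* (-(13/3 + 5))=-2156/3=-718.67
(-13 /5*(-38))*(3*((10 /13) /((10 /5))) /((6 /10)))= 190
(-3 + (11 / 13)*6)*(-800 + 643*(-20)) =-368820 / 13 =-28370.77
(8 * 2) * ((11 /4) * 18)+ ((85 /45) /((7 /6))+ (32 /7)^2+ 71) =130171 /147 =885.52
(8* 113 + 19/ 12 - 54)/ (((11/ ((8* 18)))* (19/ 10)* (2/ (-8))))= -445920/ 19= -23469.47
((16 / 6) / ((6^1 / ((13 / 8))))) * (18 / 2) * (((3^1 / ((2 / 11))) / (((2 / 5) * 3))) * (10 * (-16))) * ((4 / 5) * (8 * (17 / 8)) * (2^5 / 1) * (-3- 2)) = 31116800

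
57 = 57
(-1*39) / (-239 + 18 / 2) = 39 / 230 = 0.17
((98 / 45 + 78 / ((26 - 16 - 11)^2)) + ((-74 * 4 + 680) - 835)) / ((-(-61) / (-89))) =1485143 / 2745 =541.04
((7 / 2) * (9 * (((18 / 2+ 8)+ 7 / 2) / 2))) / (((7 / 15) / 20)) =27675 / 2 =13837.50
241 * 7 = 1687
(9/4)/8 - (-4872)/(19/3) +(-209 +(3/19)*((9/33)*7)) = 560.85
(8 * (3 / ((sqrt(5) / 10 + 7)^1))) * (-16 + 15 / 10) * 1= -48720 / 979 + 696 * sqrt(5) / 979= -48.18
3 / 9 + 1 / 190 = 193 / 570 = 0.34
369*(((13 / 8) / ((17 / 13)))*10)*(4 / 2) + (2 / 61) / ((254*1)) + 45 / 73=176347248847 / 19228054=9171.35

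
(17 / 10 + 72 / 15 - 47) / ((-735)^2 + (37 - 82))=-9 / 120040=-0.00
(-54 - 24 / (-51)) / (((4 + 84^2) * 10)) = -91 / 120020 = -0.00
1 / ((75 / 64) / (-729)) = -15552 / 25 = -622.08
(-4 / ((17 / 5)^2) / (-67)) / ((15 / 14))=280 / 58089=0.00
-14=-14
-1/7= -0.14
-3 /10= -0.30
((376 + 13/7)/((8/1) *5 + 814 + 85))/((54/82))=108445/177471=0.61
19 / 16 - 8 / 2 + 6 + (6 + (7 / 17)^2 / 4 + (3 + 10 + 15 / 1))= 37.23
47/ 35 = 1.34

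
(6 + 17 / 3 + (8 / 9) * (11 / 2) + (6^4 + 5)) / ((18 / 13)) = 77077 / 81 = 951.57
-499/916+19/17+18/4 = 78995/15572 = 5.07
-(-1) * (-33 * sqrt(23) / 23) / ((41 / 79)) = -13.26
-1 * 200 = -200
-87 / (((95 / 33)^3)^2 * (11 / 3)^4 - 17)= -621608823 / 734970426832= -0.00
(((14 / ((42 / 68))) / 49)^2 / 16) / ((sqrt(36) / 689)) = 199121 / 129654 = 1.54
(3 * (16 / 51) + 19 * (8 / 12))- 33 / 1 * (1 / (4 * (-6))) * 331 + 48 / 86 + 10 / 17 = 8243561 / 17544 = 469.88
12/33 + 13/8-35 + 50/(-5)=-3785/88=-43.01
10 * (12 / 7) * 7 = 120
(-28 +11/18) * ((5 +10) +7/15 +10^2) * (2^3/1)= -3415504/135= -25300.03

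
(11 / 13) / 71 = 11 / 923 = 0.01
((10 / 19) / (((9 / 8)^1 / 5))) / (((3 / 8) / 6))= 6400 / 171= 37.43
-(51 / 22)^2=-2601 / 484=-5.37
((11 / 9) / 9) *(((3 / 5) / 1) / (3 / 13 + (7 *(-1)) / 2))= -286 / 11475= -0.02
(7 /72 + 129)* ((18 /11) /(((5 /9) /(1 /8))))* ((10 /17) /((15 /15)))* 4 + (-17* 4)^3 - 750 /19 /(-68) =-406100899 /1292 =-314319.58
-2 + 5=3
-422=-422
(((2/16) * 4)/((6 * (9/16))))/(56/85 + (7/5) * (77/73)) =24820/357777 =0.07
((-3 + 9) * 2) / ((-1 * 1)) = -12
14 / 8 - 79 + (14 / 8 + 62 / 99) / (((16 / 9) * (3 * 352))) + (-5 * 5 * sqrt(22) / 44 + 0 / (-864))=-57428563 / 743424 - 25 * sqrt(22) / 44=-79.91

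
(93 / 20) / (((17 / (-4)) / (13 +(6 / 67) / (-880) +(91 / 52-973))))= 2627176809 / 2505800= 1048.44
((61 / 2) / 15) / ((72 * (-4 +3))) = -61 / 2160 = -0.03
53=53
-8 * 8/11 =-64/11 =-5.82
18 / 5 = 3.60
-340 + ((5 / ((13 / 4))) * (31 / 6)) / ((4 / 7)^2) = -98485 / 312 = -315.66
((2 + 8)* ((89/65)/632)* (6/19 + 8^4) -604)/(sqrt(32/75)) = -788.82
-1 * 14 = -14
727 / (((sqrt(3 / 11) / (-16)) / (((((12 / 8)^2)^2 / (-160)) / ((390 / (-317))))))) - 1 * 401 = -2074131 * sqrt(33) / 20800 - 401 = -973.84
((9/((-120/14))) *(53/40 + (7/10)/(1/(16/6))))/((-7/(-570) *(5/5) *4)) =-21831/320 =-68.22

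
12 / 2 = 6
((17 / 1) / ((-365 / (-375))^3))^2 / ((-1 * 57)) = -17145263671875 / 2875350299491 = -5.96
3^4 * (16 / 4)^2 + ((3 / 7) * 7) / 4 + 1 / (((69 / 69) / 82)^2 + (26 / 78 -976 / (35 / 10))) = 203997168669 / 157314620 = 1296.75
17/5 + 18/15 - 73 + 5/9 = -3053/45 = -67.84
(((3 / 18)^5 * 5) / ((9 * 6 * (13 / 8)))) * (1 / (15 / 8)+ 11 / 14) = 277 / 28658448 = 0.00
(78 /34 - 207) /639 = -1160 /3621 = -0.32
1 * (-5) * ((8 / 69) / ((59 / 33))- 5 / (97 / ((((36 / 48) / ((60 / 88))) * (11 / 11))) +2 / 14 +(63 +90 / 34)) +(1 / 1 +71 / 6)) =-1529911735 / 23782782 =-64.33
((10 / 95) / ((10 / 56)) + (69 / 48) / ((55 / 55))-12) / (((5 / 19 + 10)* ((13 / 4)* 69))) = -5053 / 1166100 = -0.00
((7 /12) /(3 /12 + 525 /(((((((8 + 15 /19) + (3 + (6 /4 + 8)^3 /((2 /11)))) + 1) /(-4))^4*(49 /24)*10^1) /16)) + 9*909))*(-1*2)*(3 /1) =-418369099381779334090078658 /977937769804934381035043053795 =-0.00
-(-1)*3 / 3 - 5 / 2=-3 / 2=-1.50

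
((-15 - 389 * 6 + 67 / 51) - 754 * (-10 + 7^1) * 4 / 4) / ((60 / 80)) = -17480 / 153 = -114.25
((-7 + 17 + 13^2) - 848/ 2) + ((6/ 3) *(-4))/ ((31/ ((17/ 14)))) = -53233/ 217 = -245.31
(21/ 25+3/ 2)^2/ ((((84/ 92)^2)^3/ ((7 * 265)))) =1325957457773/ 75631500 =17531.81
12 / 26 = 6 / 13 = 0.46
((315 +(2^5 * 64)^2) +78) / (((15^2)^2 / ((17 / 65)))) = 5485373 / 253125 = 21.67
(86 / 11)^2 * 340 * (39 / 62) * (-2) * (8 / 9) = -261522560 / 11253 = -23240.25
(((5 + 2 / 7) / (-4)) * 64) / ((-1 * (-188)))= -148 / 329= -0.45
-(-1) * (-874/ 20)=-437/ 10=-43.70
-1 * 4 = -4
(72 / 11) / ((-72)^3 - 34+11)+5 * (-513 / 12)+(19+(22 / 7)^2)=-148780235647 / 804772276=-184.87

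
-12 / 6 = -2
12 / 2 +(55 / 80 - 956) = -15189 / 16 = -949.31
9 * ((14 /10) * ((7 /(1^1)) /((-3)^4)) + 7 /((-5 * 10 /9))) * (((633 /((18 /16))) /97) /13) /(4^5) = -973343 /217900800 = -0.00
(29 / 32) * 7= 203 / 32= 6.34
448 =448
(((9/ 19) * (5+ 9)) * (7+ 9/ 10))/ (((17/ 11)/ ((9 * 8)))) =3941784/ 1615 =2440.73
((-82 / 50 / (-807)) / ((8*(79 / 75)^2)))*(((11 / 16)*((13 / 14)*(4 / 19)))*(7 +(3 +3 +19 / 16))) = 99817575 / 228643079168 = 0.00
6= 6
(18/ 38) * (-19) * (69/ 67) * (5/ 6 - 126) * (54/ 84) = 1399113/ 1876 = 745.80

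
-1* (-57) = 57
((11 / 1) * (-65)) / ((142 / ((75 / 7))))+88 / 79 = -4148903 / 78526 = -52.83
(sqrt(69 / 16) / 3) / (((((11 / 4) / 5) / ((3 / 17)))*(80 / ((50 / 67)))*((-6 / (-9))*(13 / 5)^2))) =1875*sqrt(69) / 33878416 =0.00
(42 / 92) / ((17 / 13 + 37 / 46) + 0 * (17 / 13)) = 91 / 421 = 0.22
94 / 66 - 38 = -1207 / 33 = -36.58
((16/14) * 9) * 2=144/7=20.57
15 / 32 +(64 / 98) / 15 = 12049 / 23520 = 0.51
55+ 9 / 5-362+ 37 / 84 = -127999 / 420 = -304.76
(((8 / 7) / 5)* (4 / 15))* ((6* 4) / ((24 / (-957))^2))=407044 / 175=2325.97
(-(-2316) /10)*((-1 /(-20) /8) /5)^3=579 /1280000000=0.00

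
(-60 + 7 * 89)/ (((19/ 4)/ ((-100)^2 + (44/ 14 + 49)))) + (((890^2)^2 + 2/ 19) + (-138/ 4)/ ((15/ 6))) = 417236694950793/ 665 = 627423601429.76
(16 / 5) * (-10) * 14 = -448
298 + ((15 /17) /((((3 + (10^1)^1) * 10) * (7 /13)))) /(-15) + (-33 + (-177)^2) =37596859 /1190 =31594.00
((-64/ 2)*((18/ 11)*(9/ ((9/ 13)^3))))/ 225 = -140608/ 22275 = -6.31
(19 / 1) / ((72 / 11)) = 209 / 72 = 2.90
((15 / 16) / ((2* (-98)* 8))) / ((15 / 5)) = -5 / 25088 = -0.00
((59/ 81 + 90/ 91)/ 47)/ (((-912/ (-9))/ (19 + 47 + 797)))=0.31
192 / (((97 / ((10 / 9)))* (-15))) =-128 / 873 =-0.15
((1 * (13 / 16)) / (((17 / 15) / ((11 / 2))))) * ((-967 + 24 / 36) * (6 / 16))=-1428.85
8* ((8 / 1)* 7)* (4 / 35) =256 / 5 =51.20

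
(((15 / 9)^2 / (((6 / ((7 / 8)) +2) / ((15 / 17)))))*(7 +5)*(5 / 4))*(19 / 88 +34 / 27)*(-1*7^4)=-14701.82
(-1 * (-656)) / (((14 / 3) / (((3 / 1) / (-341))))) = -2952 / 2387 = -1.24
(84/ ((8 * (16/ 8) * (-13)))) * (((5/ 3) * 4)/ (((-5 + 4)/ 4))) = 140/ 13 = 10.77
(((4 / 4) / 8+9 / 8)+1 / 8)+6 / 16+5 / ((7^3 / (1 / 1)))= 2421 / 1372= 1.76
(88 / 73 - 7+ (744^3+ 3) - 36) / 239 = 30063644400 / 17447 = 1723141.19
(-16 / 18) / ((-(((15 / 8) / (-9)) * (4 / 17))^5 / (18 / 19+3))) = -29442154752 / 2375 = -12396696.74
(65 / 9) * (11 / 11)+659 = 5996 / 9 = 666.22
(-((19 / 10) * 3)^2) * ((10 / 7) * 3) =-9747 / 70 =-139.24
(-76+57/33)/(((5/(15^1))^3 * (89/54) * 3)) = -397062/979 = -405.58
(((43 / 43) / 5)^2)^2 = 1 / 625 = 0.00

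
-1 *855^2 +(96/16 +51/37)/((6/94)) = -730909.41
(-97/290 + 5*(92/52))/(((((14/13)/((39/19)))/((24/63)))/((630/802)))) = 7508826/1546657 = 4.85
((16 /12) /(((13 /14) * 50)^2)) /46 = 98 /7288125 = 0.00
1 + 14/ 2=8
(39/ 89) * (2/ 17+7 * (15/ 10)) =14079/ 3026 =4.65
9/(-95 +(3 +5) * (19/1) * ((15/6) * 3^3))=9/10165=0.00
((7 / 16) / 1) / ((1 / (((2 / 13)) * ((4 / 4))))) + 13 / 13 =111 / 104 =1.07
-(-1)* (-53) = -53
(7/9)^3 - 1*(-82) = 60121/729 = 82.47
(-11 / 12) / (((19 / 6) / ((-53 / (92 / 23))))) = 583 / 152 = 3.84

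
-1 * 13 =-13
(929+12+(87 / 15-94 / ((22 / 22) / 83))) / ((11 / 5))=-3116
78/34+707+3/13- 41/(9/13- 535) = 1089285323/1535066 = 709.60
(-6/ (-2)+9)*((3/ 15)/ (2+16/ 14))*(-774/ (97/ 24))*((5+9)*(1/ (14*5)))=-780192/ 26675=-29.25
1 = 1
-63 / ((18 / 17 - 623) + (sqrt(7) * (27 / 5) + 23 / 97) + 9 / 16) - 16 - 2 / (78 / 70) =-57169359232663318 / 3231113592497583 + 73092122880 * sqrt(7) / 82849066474297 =-17.69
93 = 93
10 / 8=5 / 4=1.25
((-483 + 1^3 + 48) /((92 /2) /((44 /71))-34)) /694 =-4774 /307095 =-0.02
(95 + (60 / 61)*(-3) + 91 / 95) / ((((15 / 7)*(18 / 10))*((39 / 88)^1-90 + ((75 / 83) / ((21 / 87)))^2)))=-112073362962176 / 351111096403065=-0.32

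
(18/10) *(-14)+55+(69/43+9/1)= 8687/215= 40.40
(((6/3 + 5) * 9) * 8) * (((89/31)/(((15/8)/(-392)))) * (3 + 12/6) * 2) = -93778944/31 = -3025127.23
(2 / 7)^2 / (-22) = -0.00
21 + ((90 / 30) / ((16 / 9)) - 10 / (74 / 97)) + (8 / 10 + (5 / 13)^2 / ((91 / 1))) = 472563017 / 45521840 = 10.38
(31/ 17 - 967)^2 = 931565.62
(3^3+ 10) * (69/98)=2553/98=26.05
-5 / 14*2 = -5 / 7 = -0.71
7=7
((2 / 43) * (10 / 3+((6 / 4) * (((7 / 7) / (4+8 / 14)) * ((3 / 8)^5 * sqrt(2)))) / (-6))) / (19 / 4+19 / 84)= 280 / 8987 - 35721 * sqrt(2) / 9423552512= 0.03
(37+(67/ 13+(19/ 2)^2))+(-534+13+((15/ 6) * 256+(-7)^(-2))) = 640629/ 2548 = 251.42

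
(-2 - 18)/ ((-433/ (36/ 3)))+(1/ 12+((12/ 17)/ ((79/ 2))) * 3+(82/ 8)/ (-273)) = 207546791/ 317509374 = 0.65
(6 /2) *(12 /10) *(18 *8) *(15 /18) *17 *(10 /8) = 9180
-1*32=-32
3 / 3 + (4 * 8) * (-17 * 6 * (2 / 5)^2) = -13031 / 25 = -521.24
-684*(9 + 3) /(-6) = 1368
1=1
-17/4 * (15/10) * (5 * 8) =-255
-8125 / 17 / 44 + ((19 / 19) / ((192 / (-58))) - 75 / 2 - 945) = -17838263 / 17952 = -993.66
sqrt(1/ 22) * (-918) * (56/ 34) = -756 * sqrt(22)/ 11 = -322.36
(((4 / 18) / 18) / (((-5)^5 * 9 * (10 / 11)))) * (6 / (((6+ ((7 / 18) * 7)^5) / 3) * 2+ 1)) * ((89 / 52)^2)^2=-503130030579 / 2118133806012250000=-0.00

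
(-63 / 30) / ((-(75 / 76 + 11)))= 798 / 4555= 0.18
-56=-56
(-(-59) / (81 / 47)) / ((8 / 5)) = 13865 / 648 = 21.40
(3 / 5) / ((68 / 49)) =147 / 340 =0.43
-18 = -18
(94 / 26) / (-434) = -47 / 5642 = -0.01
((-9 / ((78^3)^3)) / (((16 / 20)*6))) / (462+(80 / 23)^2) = -2645 / 71473364339226541645824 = -0.00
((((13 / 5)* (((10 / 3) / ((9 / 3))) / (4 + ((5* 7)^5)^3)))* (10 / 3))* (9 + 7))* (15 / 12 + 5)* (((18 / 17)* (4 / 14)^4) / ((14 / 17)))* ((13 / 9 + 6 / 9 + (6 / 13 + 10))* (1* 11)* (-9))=-517792000 / 7305200161524536224365436059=-0.00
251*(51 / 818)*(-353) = -4518753 / 818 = -5524.15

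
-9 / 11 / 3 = -3 / 11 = -0.27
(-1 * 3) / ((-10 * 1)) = 3 / 10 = 0.30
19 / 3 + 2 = 25 / 3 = 8.33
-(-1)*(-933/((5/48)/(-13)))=582192/5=116438.40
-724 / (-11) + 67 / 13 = 10149 / 143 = 70.97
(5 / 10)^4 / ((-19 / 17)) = -17 / 304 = -0.06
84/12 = 7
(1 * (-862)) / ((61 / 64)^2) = -3530752 / 3721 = -948.87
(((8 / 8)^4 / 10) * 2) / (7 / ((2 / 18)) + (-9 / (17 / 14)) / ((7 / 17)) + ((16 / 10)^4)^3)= 0.00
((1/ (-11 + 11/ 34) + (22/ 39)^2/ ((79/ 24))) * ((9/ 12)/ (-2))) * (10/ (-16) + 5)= -255115/ 51695072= -0.00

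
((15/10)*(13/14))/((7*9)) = 13/588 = 0.02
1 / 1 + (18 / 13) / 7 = 109 / 91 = 1.20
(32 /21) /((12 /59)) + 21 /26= 13595 /1638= 8.30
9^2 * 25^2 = 50625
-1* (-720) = 720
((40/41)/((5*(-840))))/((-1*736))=1/3168480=0.00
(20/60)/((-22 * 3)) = -1/198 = -0.01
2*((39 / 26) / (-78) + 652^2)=22105407 / 26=850207.96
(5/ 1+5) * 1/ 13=10/ 13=0.77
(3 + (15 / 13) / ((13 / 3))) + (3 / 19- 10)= -21115 / 3211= -6.58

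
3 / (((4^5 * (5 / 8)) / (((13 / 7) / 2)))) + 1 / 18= 4831 / 80640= 0.06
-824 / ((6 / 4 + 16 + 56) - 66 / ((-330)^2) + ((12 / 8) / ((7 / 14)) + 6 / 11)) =-339900 / 31781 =-10.70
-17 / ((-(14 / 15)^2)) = 3825 / 196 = 19.52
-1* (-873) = 873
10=10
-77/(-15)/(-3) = -77/45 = -1.71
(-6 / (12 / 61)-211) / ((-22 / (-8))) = -87.82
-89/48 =-1.85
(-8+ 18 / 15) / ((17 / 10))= -4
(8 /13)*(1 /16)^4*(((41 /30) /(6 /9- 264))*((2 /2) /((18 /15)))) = -41 /1009582080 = -0.00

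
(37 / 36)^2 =1369 / 1296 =1.06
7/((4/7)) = 49/4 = 12.25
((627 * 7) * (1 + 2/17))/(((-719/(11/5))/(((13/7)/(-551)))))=89661/1772335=0.05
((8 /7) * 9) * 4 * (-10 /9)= -320 /7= -45.71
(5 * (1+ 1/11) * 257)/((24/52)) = 33410/11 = 3037.27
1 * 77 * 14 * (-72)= -77616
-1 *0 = 0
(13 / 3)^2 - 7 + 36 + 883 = 8377 / 9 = 930.78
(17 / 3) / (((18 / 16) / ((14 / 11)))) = 1904 / 297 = 6.41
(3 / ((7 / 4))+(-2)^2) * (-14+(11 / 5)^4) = 47128 / 875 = 53.86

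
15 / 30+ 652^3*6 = 3326013697 / 2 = 1663006848.50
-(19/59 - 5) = 276/59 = 4.68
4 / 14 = 2 / 7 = 0.29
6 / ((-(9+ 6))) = -2 / 5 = -0.40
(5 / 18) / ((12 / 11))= 55 / 216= 0.25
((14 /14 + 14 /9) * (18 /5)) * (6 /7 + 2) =184 /7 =26.29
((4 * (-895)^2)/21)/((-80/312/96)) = -399871680/7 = -57124525.71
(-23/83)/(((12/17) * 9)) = -391/8964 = -0.04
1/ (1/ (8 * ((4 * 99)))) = 3168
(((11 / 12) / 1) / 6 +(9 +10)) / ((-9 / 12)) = -1379 / 54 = -25.54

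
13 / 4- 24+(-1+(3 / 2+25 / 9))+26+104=4051 / 36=112.53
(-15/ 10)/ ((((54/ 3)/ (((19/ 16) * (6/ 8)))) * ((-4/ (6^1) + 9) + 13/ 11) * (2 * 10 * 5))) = -627/ 8038400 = -0.00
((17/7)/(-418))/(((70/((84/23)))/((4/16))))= -51/672980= -0.00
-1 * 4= -4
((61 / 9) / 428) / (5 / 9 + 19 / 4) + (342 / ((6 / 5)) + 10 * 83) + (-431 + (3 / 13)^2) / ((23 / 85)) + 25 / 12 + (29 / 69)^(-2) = -376701707956153 / 801694542948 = -469.88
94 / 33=2.85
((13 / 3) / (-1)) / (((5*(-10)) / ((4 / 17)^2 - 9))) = -6721 / 8670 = -0.78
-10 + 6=-4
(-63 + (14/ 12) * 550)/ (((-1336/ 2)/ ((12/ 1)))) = -1736/ 167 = -10.40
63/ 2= 31.50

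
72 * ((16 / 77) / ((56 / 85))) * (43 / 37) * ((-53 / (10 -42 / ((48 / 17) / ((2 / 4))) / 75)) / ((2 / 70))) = -167369760000 / 33848969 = -4944.60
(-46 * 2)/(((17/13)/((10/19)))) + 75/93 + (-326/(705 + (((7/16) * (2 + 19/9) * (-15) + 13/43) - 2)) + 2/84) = -21532888665511/587053198326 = -36.68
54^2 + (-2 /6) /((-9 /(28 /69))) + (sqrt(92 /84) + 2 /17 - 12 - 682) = sqrt(483) /21 + 70377164 /31671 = 2223.18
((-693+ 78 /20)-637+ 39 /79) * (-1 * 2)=1047229 /395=2651.21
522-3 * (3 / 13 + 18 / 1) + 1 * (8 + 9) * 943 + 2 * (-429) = 203324 / 13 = 15640.31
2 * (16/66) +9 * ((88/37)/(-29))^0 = 313/33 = 9.48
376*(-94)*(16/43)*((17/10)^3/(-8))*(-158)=-1276089.37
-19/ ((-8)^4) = -0.00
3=3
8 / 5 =1.60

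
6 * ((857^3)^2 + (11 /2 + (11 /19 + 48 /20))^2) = 42905541569279835732663 /18050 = 2377038314087525525.36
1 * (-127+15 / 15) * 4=-504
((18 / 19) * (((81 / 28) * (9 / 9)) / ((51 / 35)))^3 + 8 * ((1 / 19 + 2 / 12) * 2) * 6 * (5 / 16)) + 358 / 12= 392731933 / 8961312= 43.83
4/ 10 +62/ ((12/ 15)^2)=3891/ 40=97.28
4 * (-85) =-340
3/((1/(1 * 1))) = 3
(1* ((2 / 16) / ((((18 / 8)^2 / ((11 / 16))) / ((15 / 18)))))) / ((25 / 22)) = 121 / 9720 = 0.01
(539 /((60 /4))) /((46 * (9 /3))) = 539 /2070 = 0.26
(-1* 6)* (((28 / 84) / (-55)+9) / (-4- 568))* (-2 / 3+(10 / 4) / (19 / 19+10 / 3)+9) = 51569 / 61347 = 0.84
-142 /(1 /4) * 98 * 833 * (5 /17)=-13637680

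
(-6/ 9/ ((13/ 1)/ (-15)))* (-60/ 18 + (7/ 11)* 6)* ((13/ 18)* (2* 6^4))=7680/ 11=698.18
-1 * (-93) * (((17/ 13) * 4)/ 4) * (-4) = -6324/ 13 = -486.46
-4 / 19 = -0.21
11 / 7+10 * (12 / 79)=1709 / 553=3.09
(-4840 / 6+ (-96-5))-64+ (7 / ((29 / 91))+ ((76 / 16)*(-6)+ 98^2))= 1500889 / 174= 8625.80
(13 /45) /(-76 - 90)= -13 /7470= -0.00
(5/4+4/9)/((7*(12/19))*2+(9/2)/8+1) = 0.16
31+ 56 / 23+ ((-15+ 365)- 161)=5116 / 23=222.43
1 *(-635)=-635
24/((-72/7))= -7/3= -2.33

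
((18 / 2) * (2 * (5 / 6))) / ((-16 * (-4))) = 15 / 64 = 0.23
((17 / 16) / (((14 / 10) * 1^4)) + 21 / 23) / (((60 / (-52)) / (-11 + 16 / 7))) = 3415451 / 270480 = 12.63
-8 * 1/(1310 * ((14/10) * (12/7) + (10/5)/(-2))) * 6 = -24/917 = -0.03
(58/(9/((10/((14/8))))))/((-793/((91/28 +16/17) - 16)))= 465740/849303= 0.55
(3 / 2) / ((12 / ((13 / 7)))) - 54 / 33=-865 / 616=-1.40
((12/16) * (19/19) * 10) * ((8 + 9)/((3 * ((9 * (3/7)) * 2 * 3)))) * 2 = 595/162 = 3.67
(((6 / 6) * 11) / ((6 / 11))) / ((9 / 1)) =121 / 54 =2.24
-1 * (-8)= 8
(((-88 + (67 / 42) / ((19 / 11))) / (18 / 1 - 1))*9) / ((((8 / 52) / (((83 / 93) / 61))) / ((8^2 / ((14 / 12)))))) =-7197741408 / 29928857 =-240.50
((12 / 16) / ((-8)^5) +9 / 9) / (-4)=-0.25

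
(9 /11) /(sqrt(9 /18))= 9*sqrt(2) /11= 1.16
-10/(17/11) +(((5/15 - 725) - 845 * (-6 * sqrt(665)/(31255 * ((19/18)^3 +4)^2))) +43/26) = -967295/1326 +34488395136 * sqrt(665)/5696254811219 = -729.33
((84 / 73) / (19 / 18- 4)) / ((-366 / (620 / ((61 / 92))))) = 1.00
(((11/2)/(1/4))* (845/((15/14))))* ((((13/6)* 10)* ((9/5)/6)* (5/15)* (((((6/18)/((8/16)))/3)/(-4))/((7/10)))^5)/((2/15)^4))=-47201171875/126023688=-374.54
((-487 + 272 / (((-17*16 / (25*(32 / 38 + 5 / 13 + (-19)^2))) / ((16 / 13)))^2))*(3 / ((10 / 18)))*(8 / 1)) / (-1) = -17272104810474456 / 876394285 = -19708144.05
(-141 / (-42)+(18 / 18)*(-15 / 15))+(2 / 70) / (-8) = 659 / 280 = 2.35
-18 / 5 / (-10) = 9 / 25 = 0.36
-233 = -233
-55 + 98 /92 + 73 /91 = -222413 /4186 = -53.13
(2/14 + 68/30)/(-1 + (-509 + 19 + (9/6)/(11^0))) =-46/9345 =-0.00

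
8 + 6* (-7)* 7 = -286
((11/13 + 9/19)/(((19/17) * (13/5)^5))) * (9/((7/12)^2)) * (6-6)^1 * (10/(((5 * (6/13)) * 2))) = 0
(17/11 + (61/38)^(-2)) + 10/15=319285/122793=2.60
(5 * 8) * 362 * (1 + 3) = 57920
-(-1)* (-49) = -49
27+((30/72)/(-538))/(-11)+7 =2414549/71016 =34.00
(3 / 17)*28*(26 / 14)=156 / 17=9.18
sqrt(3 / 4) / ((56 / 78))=39* sqrt(3) / 56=1.21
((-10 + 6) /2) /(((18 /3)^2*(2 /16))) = -4 /9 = -0.44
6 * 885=5310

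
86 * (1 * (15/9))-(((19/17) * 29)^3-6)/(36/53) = -8839146589/176868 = -49975.95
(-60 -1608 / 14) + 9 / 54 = -7337 / 42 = -174.69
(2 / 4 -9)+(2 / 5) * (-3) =-97 / 10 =-9.70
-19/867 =-0.02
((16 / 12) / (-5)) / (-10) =2 / 75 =0.03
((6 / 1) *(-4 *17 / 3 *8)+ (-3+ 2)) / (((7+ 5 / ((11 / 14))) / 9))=-733.41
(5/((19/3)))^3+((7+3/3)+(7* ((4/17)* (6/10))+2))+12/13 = 94007533/7579195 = 12.40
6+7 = 13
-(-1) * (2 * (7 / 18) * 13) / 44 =91 / 396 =0.23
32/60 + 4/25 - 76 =-5648/75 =-75.31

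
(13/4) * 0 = 0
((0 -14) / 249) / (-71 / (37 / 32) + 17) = 518 / 409107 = 0.00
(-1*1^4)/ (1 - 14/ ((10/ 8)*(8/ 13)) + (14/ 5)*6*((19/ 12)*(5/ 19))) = 0.10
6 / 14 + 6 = 45 / 7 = 6.43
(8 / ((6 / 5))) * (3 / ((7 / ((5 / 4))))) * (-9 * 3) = -675 / 7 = -96.43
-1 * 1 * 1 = -1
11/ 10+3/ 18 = 19/ 15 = 1.27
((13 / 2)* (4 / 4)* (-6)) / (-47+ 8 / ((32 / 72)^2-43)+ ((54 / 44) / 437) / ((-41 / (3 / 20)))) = 1065948981240 / 1289713958387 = 0.83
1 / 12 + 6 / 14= 43 / 84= 0.51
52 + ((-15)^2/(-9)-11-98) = -82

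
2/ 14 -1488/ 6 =-247.86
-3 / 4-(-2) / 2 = 1 / 4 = 0.25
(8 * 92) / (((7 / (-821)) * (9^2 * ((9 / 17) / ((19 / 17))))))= -11480864 / 5103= -2249.83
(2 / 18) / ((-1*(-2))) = 1 / 18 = 0.06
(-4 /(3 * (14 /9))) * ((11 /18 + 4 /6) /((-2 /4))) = 46 /21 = 2.19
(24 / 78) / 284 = 1 / 923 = 0.00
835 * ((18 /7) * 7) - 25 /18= 270515 /18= 15028.61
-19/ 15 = -1.27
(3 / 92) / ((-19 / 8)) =-6 / 437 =-0.01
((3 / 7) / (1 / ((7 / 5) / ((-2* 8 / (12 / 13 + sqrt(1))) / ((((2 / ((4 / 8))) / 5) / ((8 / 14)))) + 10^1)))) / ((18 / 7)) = 49 / 852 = 0.06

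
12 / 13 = 0.92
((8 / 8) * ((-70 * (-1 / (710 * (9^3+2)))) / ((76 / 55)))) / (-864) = -385 / 3408027264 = -0.00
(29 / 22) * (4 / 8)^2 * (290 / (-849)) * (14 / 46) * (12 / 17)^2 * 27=-0.46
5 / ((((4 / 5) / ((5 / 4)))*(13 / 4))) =125 / 52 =2.40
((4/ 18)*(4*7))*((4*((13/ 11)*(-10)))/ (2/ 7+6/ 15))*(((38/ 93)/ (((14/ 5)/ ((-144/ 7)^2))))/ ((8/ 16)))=-126464000/ 2387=-52980.31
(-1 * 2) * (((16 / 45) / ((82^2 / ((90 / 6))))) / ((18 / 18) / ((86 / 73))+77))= -688 / 33762885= -0.00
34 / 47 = 0.72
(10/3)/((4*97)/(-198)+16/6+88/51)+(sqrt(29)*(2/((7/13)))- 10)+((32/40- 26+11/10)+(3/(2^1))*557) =26*sqrt(29)/7+8216354/10235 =822.77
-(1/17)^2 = -1/289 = -0.00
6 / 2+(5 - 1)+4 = 11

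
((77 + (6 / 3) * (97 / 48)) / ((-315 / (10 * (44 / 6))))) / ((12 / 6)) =-21395 / 2268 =-9.43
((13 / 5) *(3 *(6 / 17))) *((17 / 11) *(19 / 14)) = 2223 / 385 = 5.77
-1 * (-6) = 6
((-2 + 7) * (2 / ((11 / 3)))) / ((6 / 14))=70 / 11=6.36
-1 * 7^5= -16807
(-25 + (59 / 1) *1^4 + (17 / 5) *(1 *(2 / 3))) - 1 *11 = 379 / 15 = 25.27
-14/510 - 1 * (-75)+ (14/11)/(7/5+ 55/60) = 29445622/389895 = 75.52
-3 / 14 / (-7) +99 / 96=1665 / 1568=1.06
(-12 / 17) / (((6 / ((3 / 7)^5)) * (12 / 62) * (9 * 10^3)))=-279 / 285719000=-0.00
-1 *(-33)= 33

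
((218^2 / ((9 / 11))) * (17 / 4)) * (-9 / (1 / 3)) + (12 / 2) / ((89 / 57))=-593206107 / 89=-6665237.16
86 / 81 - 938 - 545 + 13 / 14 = -1679465 / 1134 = -1481.01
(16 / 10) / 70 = 4 / 175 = 0.02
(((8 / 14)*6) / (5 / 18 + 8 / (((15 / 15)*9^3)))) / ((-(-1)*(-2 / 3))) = -52488 / 2947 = -17.81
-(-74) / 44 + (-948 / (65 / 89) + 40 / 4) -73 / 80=-14726271 / 11440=-1287.26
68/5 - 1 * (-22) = 178/5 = 35.60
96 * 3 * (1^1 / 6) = 48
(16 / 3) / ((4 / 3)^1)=4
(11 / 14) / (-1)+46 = 633 / 14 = 45.21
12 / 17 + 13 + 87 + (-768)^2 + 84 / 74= 371063354 / 629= 589925.84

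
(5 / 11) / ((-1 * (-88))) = 5 / 968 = 0.01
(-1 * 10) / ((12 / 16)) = -40 / 3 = -13.33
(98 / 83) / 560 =7 / 3320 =0.00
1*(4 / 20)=1 / 5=0.20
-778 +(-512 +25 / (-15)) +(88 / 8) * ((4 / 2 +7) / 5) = -19078 / 15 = -1271.87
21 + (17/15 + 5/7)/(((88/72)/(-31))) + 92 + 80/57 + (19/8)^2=102782369/1404480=73.18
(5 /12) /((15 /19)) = 19 /36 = 0.53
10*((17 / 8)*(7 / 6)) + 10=835 / 24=34.79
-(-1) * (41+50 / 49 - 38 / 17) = 33141 / 833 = 39.79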